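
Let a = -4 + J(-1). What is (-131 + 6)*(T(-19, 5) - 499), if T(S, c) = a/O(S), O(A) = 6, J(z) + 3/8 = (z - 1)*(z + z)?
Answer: 998125/16 ≈ 62383.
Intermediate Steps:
J(z) = -3/8 + 2*z*(-1 + z) (J(z) = -3/8 + (z - 1)*(z + z) = -3/8 + (-1 + z)*(2*z) = -3/8 + 2*z*(-1 + z))
a = -3/8 (a = -4 + (-3/8 - 2*(-1) + 2*(-1)²) = -4 + (-3/8 + 2 + 2*1) = -4 + (-3/8 + 2 + 2) = -4 + 29/8 = -3/8 ≈ -0.37500)
T(S, c) = -1/16 (T(S, c) = -3/8/6 = -3/8*⅙ = -1/16)
(-131 + 6)*(T(-19, 5) - 499) = (-131 + 6)*(-1/16 - 499) = -125*(-7985/16) = 998125/16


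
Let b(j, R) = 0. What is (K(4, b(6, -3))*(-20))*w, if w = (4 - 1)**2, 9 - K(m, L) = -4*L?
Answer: -1620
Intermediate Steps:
K(m, L) = 9 + 4*L (K(m, L) = 9 - (-4)*L = 9 + 4*L)
w = 9 (w = 3**2 = 9)
(K(4, b(6, -3))*(-20))*w = ((9 + 4*0)*(-20))*9 = ((9 + 0)*(-20))*9 = (9*(-20))*9 = -180*9 = -1620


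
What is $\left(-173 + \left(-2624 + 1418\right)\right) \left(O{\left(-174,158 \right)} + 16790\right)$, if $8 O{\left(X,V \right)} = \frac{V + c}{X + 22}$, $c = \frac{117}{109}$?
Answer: $- \frac{3068821664559}{132544} \approx -2.3153 \cdot 10^{7}$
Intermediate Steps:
$c = \frac{117}{109}$ ($c = 117 \cdot \frac{1}{109} = \frac{117}{109} \approx 1.0734$)
$O{\left(X,V \right)} = \frac{\frac{117}{109} + V}{8 \left(22 + X\right)}$ ($O{\left(X,V \right)} = \frac{\left(V + \frac{117}{109}\right) \frac{1}{X + 22}}{8} = \frac{\left(\frac{117}{109} + V\right) \frac{1}{22 + X}}{8} = \frac{\frac{1}{22 + X} \left(\frac{117}{109} + V\right)}{8} = \frac{\frac{117}{109} + V}{8 \left(22 + X\right)}$)
$\left(-173 + \left(-2624 + 1418\right)\right) \left(O{\left(-174,158 \right)} + 16790\right) = \left(-173 + \left(-2624 + 1418\right)\right) \left(\frac{117 + 109 \cdot 158}{872 \left(22 - 174\right)} + 16790\right) = \left(-173 - 1206\right) \left(\frac{117 + 17222}{872 \left(-152\right)} + 16790\right) = - 1379 \left(\frac{1}{872} \left(- \frac{1}{152}\right) 17339 + 16790\right) = - 1379 \left(- \frac{17339}{132544} + 16790\right) = \left(-1379\right) \frac{2225396421}{132544} = - \frac{3068821664559}{132544}$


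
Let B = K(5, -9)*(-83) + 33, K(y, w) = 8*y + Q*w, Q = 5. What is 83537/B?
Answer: 83537/448 ≈ 186.47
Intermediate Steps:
K(y, w) = 5*w + 8*y (K(y, w) = 8*y + 5*w = 5*w + 8*y)
B = 448 (B = (5*(-9) + 8*5)*(-83) + 33 = (-45 + 40)*(-83) + 33 = -5*(-83) + 33 = 415 + 33 = 448)
83537/B = 83537/448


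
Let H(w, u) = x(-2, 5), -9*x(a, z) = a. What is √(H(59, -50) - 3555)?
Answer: I*√31993/3 ≈ 59.622*I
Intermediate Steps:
x(a, z) = -a/9
H(w, u) = 2/9 (H(w, u) = -⅑*(-2) = 2/9)
√(H(59, -50) - 3555) = √(2/9 - 3555) = √(-31993/9) = I*√31993/3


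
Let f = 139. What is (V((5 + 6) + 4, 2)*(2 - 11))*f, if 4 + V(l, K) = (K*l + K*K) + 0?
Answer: -37530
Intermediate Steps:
V(l, K) = -4 + K² + K*l (V(l, K) = -4 + ((K*l + K*K) + 0) = -4 + ((K*l + K²) + 0) = -4 + ((K² + K*l) + 0) = -4 + (K² + K*l) = -4 + K² + K*l)
(V((5 + 6) + 4, 2)*(2 - 11))*f = ((-4 + 2² + 2*((5 + 6) + 4))*(2 - 11))*139 = ((-4 + 4 + 2*(11 + 4))*(-9))*139 = ((-4 + 4 + 2*15)*(-9))*139 = ((-4 + 4 + 30)*(-9))*139 = (30*(-9))*139 = -270*139 = -37530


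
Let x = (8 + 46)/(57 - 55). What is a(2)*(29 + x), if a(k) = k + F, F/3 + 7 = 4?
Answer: -392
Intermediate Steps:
F = -9 (F = -21 + 3*4 = -21 + 12 = -9)
a(k) = -9 + k (a(k) = k - 9 = -9 + k)
x = 27 (x = 54/2 = 54*(1/2) = 27)
a(2)*(29 + x) = (-9 + 2)*(29 + 27) = -7*56 = -392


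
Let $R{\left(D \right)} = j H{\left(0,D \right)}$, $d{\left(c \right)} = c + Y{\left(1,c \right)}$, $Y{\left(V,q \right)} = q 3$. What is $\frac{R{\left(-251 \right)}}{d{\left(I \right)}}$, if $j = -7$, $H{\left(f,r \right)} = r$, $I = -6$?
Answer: $- \frac{1757}{24} \approx -73.208$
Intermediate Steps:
$Y{\left(V,q \right)} = 3 q$
$d{\left(c \right)} = 4 c$ ($d{\left(c \right)} = c + 3 c = 4 c$)
$R{\left(D \right)} = - 7 D$
$\frac{R{\left(-251 \right)}}{d{\left(I \right)}} = \frac{\left(-7\right) \left(-251\right)}{4 \left(-6\right)} = \frac{1757}{-24} = 1757 \left(- \frac{1}{24}\right) = - \frac{1757}{24}$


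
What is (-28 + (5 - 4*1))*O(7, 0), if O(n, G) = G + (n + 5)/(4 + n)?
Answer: -324/11 ≈ -29.455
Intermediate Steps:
O(n, G) = G + (5 + n)/(4 + n)
(-28 + (5 - 4*1))*O(7, 0) = (-28 + (5 - 4*1))*((5 + 7 + 4*0 + 0*7)/(4 + 7)) = (-28 + (5 - 4))*((5 + 7 + 0 + 0)/11) = (-28 + 1)*((1/11)*12) = -27*12/11 = -324/11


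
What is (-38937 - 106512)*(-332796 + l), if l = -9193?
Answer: 49741958061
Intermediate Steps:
(-38937 - 106512)*(-332796 + l) = (-38937 - 106512)*(-332796 - 9193) = -145449*(-341989) = 49741958061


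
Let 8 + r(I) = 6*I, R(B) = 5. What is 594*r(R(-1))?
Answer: 13068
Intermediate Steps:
r(I) = -8 + 6*I
594*r(R(-1)) = 594*(-8 + 6*5) = 594*(-8 + 30) = 594*22 = 13068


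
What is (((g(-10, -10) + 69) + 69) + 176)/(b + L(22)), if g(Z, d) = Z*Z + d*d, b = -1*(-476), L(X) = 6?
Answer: 257/241 ≈ 1.0664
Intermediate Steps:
b = 476
g(Z, d) = Z**2 + d**2
(((g(-10, -10) + 69) + 69) + 176)/(b + L(22)) = (((((-10)**2 + (-10)**2) + 69) + 69) + 176)/(476 + 6) = ((((100 + 100) + 69) + 69) + 176)/482 = (((200 + 69) + 69) + 176)*(1/482) = ((269 + 69) + 176)*(1/482) = (338 + 176)*(1/482) = 514*(1/482) = 257/241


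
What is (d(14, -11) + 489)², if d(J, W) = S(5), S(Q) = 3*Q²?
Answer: 318096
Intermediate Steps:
d(J, W) = 75 (d(J, W) = 3*5² = 3*25 = 75)
(d(14, -11) + 489)² = (75 + 489)² = 564² = 318096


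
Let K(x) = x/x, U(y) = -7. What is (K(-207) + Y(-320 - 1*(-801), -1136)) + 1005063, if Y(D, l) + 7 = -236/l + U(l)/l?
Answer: 1141744995/1136 ≈ 1.0051e+6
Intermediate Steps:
Y(D, l) = -7 - 243/l (Y(D, l) = -7 + (-236/l - 7/l) = -7 - 243/l)
K(x) = 1
(K(-207) + Y(-320 - 1*(-801), -1136)) + 1005063 = (1 + (-7 - 243/(-1136))) + 1005063 = (1 + (-7 - 243*(-1/1136))) + 1005063 = (1 + (-7 + 243/1136)) + 1005063 = (1 - 7709/1136) + 1005063 = -6573/1136 + 1005063 = 1141744995/1136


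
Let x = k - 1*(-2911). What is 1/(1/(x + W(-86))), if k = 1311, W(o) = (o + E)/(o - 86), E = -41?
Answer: 726311/172 ≈ 4222.7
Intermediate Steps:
W(o) = (-41 + o)/(-86 + o) (W(o) = (o - 41)/(o - 86) = (-41 + o)/(-86 + o))
x = 4222 (x = 1311 - 1*(-2911) = 1311 + 2911 = 4222)
1/(1/(x + W(-86))) = 1/(1/(4222 + (-41 - 86)/(-86 - 86))) = 1/(1/(4222 - 127/(-172))) = 1/(1/(4222 - 1/172*(-127))) = 1/(1/(4222 + 127/172)) = 1/(1/(726311/172)) = 1/(172/726311) = 726311/172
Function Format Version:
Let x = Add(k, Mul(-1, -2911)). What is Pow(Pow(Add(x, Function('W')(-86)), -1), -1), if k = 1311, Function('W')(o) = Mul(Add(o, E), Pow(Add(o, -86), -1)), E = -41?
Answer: Rational(726311, 172) ≈ 4222.7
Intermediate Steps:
Function('W')(o) = Mul(Pow(Add(-86, o), -1), Add(-41, o)) (Function('W')(o) = Mul(Add(o, -41), Pow(Add(o, -86), -1)) = Mul(Add(-41, o), Pow(Add(-86, o), -1)) = Mul(Pow(Add(-86, o), -1), Add(-41, o)))
x = 4222 (x = Add(1311, Mul(-1, -2911)) = Add(1311, 2911) = 4222)
Pow(Pow(Add(x, Function('W')(-86)), -1), -1) = Pow(Pow(Add(4222, Mul(Pow(Add(-86, -86), -1), Add(-41, -86))), -1), -1) = Pow(Pow(Add(4222, Mul(Pow(-172, -1), -127)), -1), -1) = Pow(Pow(Add(4222, Mul(Rational(-1, 172), -127)), -1), -1) = Pow(Pow(Add(4222, Rational(127, 172)), -1), -1) = Pow(Pow(Rational(726311, 172), -1), -1) = Pow(Rational(172, 726311), -1) = Rational(726311, 172)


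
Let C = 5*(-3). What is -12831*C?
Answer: 192465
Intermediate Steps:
C = -15
-12831*C = -12831*(-15) = 192465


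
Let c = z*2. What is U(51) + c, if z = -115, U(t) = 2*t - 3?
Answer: -131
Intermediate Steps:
U(t) = -3 + 2*t
c = -230 (c = -115*2 = -230)
U(51) + c = (-3 + 2*51) - 230 = (-3 + 102) - 230 = 99 - 230 = -131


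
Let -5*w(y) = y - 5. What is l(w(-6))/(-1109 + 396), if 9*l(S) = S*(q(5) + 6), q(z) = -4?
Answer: -22/32085 ≈ -0.00068568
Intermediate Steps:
w(y) = 1 - y/5 (w(y) = -(y - 5)/5 = -(-5 + y)/5 = 1 - y/5)
l(S) = 2*S/9 (l(S) = (S*(-4 + 6))/9 = (S*2)/9 = (2*S)/9 = 2*S/9)
l(w(-6))/(-1109 + 396) = (2*(1 - ⅕*(-6))/9)/(-1109 + 396) = (2*(1 + 6/5)/9)/(-713) = -2*11/(6417*5) = -1/713*22/45 = -22/32085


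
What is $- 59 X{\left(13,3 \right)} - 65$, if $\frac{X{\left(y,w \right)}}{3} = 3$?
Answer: $-596$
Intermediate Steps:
$X{\left(y,w \right)} = 9$ ($X{\left(y,w \right)} = 3 \cdot 3 = 9$)
$- 59 X{\left(13,3 \right)} - 65 = \left(-59\right) 9 - 65 = -531 - 65 = -596$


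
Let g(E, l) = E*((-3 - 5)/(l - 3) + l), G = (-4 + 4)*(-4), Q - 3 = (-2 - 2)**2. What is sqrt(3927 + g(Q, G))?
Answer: sqrt(35799)/3 ≈ 63.069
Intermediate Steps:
Q = 19 (Q = 3 + (-2 - 2)**2 = 3 + (-4)**2 = 3 + 16 = 19)
G = 0 (G = 0*(-4) = 0)
g(E, l) = E*(l - 8/(-3 + l)) (g(E, l) = E*(-8/(-3 + l) + l) = E*(l - 8/(-3 + l)))
sqrt(3927 + g(Q, G)) = sqrt(3927 + 19*(-8 + 0**2 - 3*0)/(-3 + 0)) = sqrt(3927 + 19*(-8 + 0 + 0)/(-3)) = sqrt(3927 + 19*(-1/3)*(-8)) = sqrt(3927 + 152/3) = sqrt(11933/3) = sqrt(35799)/3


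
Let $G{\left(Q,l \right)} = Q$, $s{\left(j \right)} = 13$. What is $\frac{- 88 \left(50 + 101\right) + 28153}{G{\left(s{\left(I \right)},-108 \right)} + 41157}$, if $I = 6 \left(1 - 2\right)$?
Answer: $\frac{2973}{8234} \approx 0.36106$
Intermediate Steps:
$I = -6$ ($I = 6 \left(-1\right) = -6$)
$\frac{- 88 \left(50 + 101\right) + 28153}{G{\left(s{\left(I \right)},-108 \right)} + 41157} = \frac{- 88 \left(50 + 101\right) + 28153}{13 + 41157} = \frac{\left(-88\right) 151 + 28153}{41170} = \left(-13288 + 28153\right) \frac{1}{41170} = 14865 \cdot \frac{1}{41170} = \frac{2973}{8234}$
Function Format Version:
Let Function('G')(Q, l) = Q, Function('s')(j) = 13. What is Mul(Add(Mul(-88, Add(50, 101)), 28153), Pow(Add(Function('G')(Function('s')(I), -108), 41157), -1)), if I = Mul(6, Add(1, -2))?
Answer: Rational(2973, 8234) ≈ 0.36106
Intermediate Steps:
I = -6 (I = Mul(6, -1) = -6)
Mul(Add(Mul(-88, Add(50, 101)), 28153), Pow(Add(Function('G')(Function('s')(I), -108), 41157), -1)) = Mul(Add(Mul(-88, Add(50, 101)), 28153), Pow(Add(13, 41157), -1)) = Mul(Add(Mul(-88, 151), 28153), Pow(41170, -1)) = Mul(Add(-13288, 28153), Rational(1, 41170)) = Mul(14865, Rational(1, 41170)) = Rational(2973, 8234)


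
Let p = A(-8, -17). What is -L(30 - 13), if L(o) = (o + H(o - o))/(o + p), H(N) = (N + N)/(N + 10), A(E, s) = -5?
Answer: -17/12 ≈ -1.4167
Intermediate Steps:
p = -5
H(N) = 2*N/(10 + N) (H(N) = (2*N)/(10 + N) = 2*N/(10 + N))
L(o) = o/(-5 + o) (L(o) = (o + 2*(o - o)/(10 + (o - o)))/(o - 5) = (o + 2*0/(10 + 0))/(-5 + o) = (o + 2*0/10)/(-5 + o) = (o + 2*0*(⅒))/(-5 + o) = (o + 0)/(-5 + o) = o/(-5 + o))
-L(30 - 13) = -(30 - 13)/(-5 + (30 - 13)) = -17/(-5 + 17) = -17/12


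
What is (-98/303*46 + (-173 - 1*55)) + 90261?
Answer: 27275491/303 ≈ 90018.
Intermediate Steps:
(-98/303*46 + (-173 - 1*55)) + 90261 = (-98*1/303*46 + (-173 - 55)) + 90261 = (-98/303*46 - 228) + 90261 = (-4508/303 - 228) + 90261 = -73592/303 + 90261 = 27275491/303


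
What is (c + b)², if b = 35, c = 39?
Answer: 5476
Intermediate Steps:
(c + b)² = (39 + 35)² = 74² = 5476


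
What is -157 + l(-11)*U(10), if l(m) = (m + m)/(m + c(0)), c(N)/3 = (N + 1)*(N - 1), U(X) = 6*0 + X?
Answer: -989/7 ≈ -141.29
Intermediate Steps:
U(X) = X (U(X) = 0 + X = X)
c(N) = 3*(1 + N)*(-1 + N) (c(N) = 3*((N + 1)*(N - 1)) = 3*((1 + N)*(-1 + N)) = 3*(1 + N)*(-1 + N))
l(m) = 2*m/(-3 + m) (l(m) = (m + m)/(m + (-3 + 3*0²)) = (2*m)/(m + (-3 + 3*0)) = (2*m)/(m + (-3 + 0)) = (2*m)/(m - 3) = (2*m)/(-3 + m) = 2*m/(-3 + m))
-157 + l(-11)*U(10) = -157 + (2*(-11)/(-3 - 11))*10 = -157 + (2*(-11)/(-14))*10 = -157 + (2*(-11)*(-1/14))*10 = -157 + (11/7)*10 = -157 + 110/7 = -989/7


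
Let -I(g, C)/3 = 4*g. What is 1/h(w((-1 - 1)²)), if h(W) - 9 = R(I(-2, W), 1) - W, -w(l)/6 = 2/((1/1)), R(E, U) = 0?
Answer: 1/21 ≈ 0.047619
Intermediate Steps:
I(g, C) = -12*g
w(l) = -12 (w(l) = -12/(1/1) = -12/(1*1) = -12/1 = -12)
h(W) = 9 - W (h(W) = 9 + (0 - W) = 9 - W)
1/h(w((-1 - 1)²)) = 1/(9 - 1*(-12)) = 1/(9 + 12) = 1/21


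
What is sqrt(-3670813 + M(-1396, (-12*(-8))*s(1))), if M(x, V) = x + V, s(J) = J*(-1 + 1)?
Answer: I*sqrt(3672209) ≈ 1916.3*I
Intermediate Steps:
s(J) = 0 (s(J) = J*0 = 0)
M(x, V) = V + x
sqrt(-3670813 + M(-1396, (-12*(-8))*s(1))) = sqrt(-3670813 + (-12*(-8)*0 - 1396)) = sqrt(-3670813 + (96*0 - 1396)) = sqrt(-3670813 + (0 - 1396)) = sqrt(-3670813 - 1396) = sqrt(-3672209) = I*sqrt(3672209)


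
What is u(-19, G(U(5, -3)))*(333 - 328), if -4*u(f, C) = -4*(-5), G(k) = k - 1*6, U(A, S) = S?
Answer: -25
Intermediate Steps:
G(k) = -6 + k (G(k) = k - 6 = -6 + k)
u(f, C) = -5 (u(f, C) = -(-1)*(-5) = -¼*20 = -5)
u(-19, G(U(5, -3)))*(333 - 328) = -5*(333 - 328) = -5*5 = -25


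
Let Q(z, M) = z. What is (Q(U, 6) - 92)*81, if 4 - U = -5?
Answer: -6723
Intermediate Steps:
U = 9 (U = 4 - 1*(-5) = 4 + 5 = 9)
(Q(U, 6) - 92)*81 = (9 - 92)*81 = -83*81 = -6723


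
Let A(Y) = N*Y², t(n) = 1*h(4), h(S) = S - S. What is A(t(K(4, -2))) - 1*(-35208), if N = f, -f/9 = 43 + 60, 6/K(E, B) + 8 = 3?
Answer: 35208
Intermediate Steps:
K(E, B) = -6/5 (K(E, B) = 6/(-8 + 3) = 6/(-5) = 6*(-⅕) = -6/5)
f = -927 (f = -9*(43 + 60) = -9*103 = -927)
h(S) = 0
t(n) = 0 (t(n) = 1*0 = 0)
N = -927
A(Y) = -927*Y²
A(t(K(4, -2))) - 1*(-35208) = -927*0² - 1*(-35208) = -927*0 + 35208 = 0 + 35208 = 35208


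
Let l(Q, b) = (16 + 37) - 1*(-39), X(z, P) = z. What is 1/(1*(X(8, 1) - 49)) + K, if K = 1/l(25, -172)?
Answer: -51/3772 ≈ -0.013521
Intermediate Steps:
l(Q, b) = 92 (l(Q, b) = 53 + 39 = 92)
K = 1/92 ≈ 0.010870
1/(1*(X(8, 1) - 49)) + K = 1/(1*(8 - 49)) + 1/92 = 1/(1*(-41)) + 1/92 = 1/(-41) + 1/92 = -1/41 + 1/92 = -51/3772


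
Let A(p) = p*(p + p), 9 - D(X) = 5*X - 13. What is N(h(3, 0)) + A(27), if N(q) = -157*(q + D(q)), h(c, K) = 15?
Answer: 7424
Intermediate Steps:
D(X) = 22 - 5*X (D(X) = 9 - (5*X - 13) = 9 - (-13 + 5*X) = 9 + (13 - 5*X) = 22 - 5*X)
N(q) = -3454 + 628*q (N(q) = -157*(q + (22 - 5*q)) = -157*(22 - 4*q) = -3454 + 628*q)
A(p) = 2*p² (A(p) = p*(2*p) = 2*p²)
N(h(3, 0)) + A(27) = (-3454 + 628*15) + 2*27² = (-3454 + 9420) + 2*729 = 5966 + 1458 = 7424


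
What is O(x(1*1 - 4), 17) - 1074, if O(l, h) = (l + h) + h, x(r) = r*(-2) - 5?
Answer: -1039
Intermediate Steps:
x(r) = -5 - 2*r (x(r) = -2*r - 5 = -5 - 2*r)
O(l, h) = l + 2*h (O(l, h) = (h + l) + h = l + 2*h)
O(x(1*1 - 4), 17) - 1074 = ((-5 - 2*(1*1 - 4)) + 2*17) - 1074 = ((-5 - 2*(1 - 4)) + 34) - 1074 = ((-5 - 2*(-3)) + 34) - 1074 = ((-5 + 6) + 34) - 1074 = (1 + 34) - 1074 = 35 - 1074 = -1039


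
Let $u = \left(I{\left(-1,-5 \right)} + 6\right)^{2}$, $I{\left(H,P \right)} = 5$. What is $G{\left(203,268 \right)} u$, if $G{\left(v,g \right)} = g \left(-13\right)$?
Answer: $-421564$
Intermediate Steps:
$G{\left(v,g \right)} = - 13 g$
$u = 121$ ($u = \left(5 + 6\right)^{2} = 11^{2} = 121$)
$G{\left(203,268 \right)} u = \left(-13\right) 268 \cdot 121 = \left(-3484\right) 121 = -421564$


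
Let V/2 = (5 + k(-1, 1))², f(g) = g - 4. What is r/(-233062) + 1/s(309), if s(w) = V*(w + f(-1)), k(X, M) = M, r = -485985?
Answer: 5318736371/2550630528 ≈ 2.0853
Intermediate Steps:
f(g) = -4 + g
V = 72 (V = 2*(5 + 1)² = 2*6² = 2*36 = 72)
s(w) = -360 + 72*w (s(w) = 72*(w + (-4 - 1)) = 72*(w - 5) = 72*(-5 + w) = -360 + 72*w)
r/(-233062) + 1/s(309) = -485985/(-233062) + 1/(-360 + 72*309) = -485985*(-1/233062) + 1/(-360 + 22248) = 485985/233062 + 1/21888 = 5318736371/2550630528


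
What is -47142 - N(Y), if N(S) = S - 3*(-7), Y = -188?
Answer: -46975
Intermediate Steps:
N(S) = 21 + S (N(S) = S + 21 = 21 + S)
-47142 - N(Y) = -47142 - (21 - 188) = -47142 - 1*(-167) = -47142 + 167 = -46975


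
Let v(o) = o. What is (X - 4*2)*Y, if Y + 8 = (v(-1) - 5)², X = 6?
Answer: -56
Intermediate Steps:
Y = 28 (Y = -8 + (-1 - 5)² = -8 + (-6)² = -8 + 36 = 28)
(X - 4*2)*Y = (6 - 4*2)*28 = (6 - 8)*28 = -2*28 = -56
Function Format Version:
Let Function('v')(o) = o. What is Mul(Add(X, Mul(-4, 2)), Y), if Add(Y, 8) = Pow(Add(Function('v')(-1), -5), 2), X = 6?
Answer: -56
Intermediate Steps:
Y = 28 (Y = Add(-8, Pow(Add(-1, -5), 2)) = Add(-8, Pow(-6, 2)) = Add(-8, 36) = 28)
Mul(Add(X, Mul(-4, 2)), Y) = Mul(Add(6, Mul(-4, 2)), 28) = Mul(Add(6, -8), 28) = Mul(-2, 28) = -56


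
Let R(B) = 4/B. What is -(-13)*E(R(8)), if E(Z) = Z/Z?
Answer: 13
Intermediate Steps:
E(Z) = 1
-(-13)*E(R(8)) = -(-13) = -1*(-13) = 13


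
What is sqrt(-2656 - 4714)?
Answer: I*sqrt(7370) ≈ 85.849*I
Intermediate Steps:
sqrt(-2656 - 4714) = sqrt(-7370) = I*sqrt(7370)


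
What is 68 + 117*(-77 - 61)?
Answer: -16078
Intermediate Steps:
68 + 117*(-77 - 61) = 68 + 117*(-138) = 68 - 16146 = -16078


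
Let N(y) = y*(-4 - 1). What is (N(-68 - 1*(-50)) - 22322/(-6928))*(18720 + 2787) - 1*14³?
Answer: 6935556731/3464 ≈ 2.0022e+6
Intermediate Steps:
N(y) = -5*y (N(y) = y*(-5) = -5*y)
(N(-68 - 1*(-50)) - 22322/(-6928))*(18720 + 2787) - 1*14³ = (-5*(-68 - 1*(-50)) - 22322/(-6928))*(18720 + 2787) - 1*14³ = (-5*(-68 + 50) - 22322*(-1/6928))*21507 - 1*2744 = (-5*(-18) + 11161/3464)*21507 - 2744 = (90 + 11161/3464)*21507 - 2744 = (322921/3464)*21507 - 2744 = 6945061947/3464 - 2744 = 6935556731/3464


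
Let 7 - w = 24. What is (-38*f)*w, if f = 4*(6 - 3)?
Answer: 7752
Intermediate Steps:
w = -17 (w = 7 - 1*24 = 7 - 24 = -17)
f = 12 (f = 4*3 = 12)
(-38*f)*w = -38*12*(-17) = -456*(-17) = 7752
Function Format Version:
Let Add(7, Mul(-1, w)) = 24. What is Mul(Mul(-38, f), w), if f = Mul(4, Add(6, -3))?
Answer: 7752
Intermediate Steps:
w = -17 (w = Add(7, Mul(-1, 24)) = Add(7, -24) = -17)
f = 12 (f = Mul(4, 3) = 12)
Mul(Mul(-38, f), w) = Mul(Mul(-38, 12), -17) = Mul(-456, -17) = 7752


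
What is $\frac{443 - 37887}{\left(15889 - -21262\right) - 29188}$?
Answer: $- \frac{37444}{7963} \approx -4.7022$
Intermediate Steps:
$\frac{443 - 37887}{\left(15889 - -21262\right) - 29188} = - \frac{37444}{\left(15889 + 21262\right) - 29188} = - \frac{37444}{37151 - 29188} = - \frac{37444}{7963}$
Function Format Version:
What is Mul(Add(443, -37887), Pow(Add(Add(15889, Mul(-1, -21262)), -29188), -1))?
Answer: Rational(-37444, 7963) ≈ -4.7022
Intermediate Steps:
Mul(Add(443, -37887), Pow(Add(Add(15889, Mul(-1, -21262)), -29188), -1)) = Mul(-37444, Pow(Add(Add(15889, 21262), -29188), -1)) = Mul(-37444, Pow(Add(37151, -29188), -1)) = Mul(-37444, Pow(7963, -1)) = Mul(-37444, Rational(1, 7963)) = Rational(-37444, 7963)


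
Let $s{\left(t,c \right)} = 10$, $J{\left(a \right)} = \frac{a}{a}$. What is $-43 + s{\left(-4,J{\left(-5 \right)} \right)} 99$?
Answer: $947$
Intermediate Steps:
$J{\left(a \right)} = 1$
$-43 + s{\left(-4,J{\left(-5 \right)} \right)} 99 = -43 + 10 \cdot 99 = -43 + 990 = 947$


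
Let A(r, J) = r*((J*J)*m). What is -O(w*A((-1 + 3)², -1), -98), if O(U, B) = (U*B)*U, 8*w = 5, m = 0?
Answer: 0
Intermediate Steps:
w = 5/8 (w = (⅛)*5 = 5/8 ≈ 0.62500)
A(r, J) = 0 (A(r, J) = r*((J*J)*0) = r*(J²*0) = r*0 = 0)
O(U, B) = B*U² (O(U, B) = (B*U)*U = B*U²)
-O(w*A((-1 + 3)², -1), -98) = -(-98)*((5/8)*0)² = -(-98)*0² = -(-98)*0 = -1*0 = 0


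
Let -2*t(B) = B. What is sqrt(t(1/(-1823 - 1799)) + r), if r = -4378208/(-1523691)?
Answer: sqrt(1080503130529459403)/613200978 ≈ 1.6952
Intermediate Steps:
t(B) = -B/2
r = 4378208/1523691 (r = -4378208*(-1/1523691) = 4378208/1523691 ≈ 2.8734)
sqrt(t(1/(-1823 - 1799)) + r) = sqrt(-1/(2*(-1823 - 1799)) + 4378208/1523691) = sqrt(-1/2/(-3622) + 4378208/1523691) = sqrt(-1/2*(-1/3622) + 4378208/1523691) = sqrt(1/7244 + 4378208/1523691) = sqrt(31717262443/11037617604) = sqrt(1080503130529459403)/613200978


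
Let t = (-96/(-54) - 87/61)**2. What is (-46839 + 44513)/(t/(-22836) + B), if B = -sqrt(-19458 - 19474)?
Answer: 596333286366299064/1844319513145960243716673 - 220378464377761240089792*I*sqrt(9733)/1844319513145960243716673 ≈ 3.2333e-7 - 11.788*I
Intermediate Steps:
t = 37249/301401 (t = (-96*(-1/54) - 87*1/61)**2 = (16/9 - 87/61)**2 = (193/549)**2 = 37249/301401 ≈ 0.12359)
B = -2*I*sqrt(9733) (B = -sqrt(-38932) = -2*I*sqrt(9733) ≈ -197.31*I)
(-46839 + 44513)/(t/(-22836) + B) = (-46839 + 44513)/((37249/301401)/(-22836) - 2*I*sqrt(9733)) = -2326/((37249/301401)*(-1/22836) - 2*I*sqrt(9733)) = -2326/(-37249/6882793236 - 2*I*sqrt(9733))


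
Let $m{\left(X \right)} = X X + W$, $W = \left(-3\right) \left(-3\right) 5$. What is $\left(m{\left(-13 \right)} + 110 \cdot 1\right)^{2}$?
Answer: $104976$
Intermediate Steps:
$W = 45$ ($W = 9 \cdot 5 = 45$)
$m{\left(X \right)} = 45 + X^{2}$ ($m{\left(X \right)} = X X + 45 = X^{2} + 45 = 45 + X^{2}$)
$\left(m{\left(-13 \right)} + 110 \cdot 1\right)^{2} = \left(\left(45 + \left(-13\right)^{2}\right) + 110 \cdot 1\right)^{2} = \left(\left(45 + 169\right) + 110\right)^{2} = \left(214 + 110\right)^{2} = 324^{2} = 104976$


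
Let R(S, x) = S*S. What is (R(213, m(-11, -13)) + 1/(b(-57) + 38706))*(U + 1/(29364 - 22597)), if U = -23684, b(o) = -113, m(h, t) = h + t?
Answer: -280620227755529886/261158831 ≈ -1.0745e+9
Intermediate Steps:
R(S, x) = S**2
(R(213, m(-11, -13)) + 1/(b(-57) + 38706))*(U + 1/(29364 - 22597)) = (213**2 + 1/(-113 + 38706))*(-23684 + 1/(29364 - 22597)) = (45369 + 1/38593)*(-23684 + 1/6767) = (1750925818/38593)*(-160269627/6767) = -280620227755529886/261158831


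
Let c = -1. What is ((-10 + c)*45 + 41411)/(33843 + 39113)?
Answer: 10229/18239 ≈ 0.56083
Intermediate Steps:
((-10 + c)*45 + 41411)/(33843 + 39113) = ((-10 - 1)*45 + 41411)/(33843 + 39113) = (-11*45 + 41411)/72956 = (-495 + 41411)*(1/72956) = 40916*(1/72956) = 10229/18239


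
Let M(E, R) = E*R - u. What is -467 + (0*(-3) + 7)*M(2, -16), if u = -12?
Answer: -607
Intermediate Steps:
M(E, R) = 12 + E*R (M(E, R) = E*R - 1*(-12) = E*R + 12 = 12 + E*R)
-467 + (0*(-3) + 7)*M(2, -16) = -467 + (0*(-3) + 7)*(12 + 2*(-16)) = -467 + (0 + 7)*(12 - 32) = -467 + 7*(-20) = -467 - 140 = -607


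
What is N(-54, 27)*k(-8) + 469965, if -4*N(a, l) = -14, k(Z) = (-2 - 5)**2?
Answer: 940273/2 ≈ 4.7014e+5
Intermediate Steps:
k(Z) = 49 (k(Z) = (-7)**2 = 49)
N(a, l) = 7/2 (N(a, l) = -1/4*(-14) = 7/2)
N(-54, 27)*k(-8) + 469965 = (7/2)*49 + 469965 = 343/2 + 469965 = 940273/2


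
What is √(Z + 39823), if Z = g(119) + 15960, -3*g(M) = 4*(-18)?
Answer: √55807 ≈ 236.24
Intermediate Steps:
g(M) = 24 (g(M) = -4*(-18)/3 = -⅓*(-72) = 24)
Z = 15984 (Z = 24 + 15960 = 15984)
√(Z + 39823) = √(15984 + 39823) = √55807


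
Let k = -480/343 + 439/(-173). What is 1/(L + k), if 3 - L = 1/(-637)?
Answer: -771407/721589 ≈ -1.0690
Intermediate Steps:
L = 1912/637 (L = 3 - 1/(-637) = 3 - 1*(-1/637) = 3 + 1/637 = 1912/637 ≈ 3.0016)
k = -233617/59339 (k = -480*1/343 + 439*(-1/173) = -480/343 - 439/173 = -233617/59339 ≈ -3.9370)
1/(L + k) = 1/(1912/637 - 233617/59339) = 1/(-721589/771407) = -771407/721589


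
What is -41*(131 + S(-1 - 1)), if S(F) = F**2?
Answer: -5535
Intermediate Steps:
-41*(131 + S(-1 - 1)) = -41*(131 + (-1 - 1)**2) = -41*(131 + (-2)**2) = -41*(131 + 4) = -41*135 = -5535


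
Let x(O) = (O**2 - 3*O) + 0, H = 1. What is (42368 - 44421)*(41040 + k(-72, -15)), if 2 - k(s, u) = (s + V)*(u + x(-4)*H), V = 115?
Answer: -83111599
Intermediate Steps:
x(O) = O**2 - 3*O
k(s, u) = 2 - (28 + u)*(115 + s) (k(s, u) = 2 - (s + 115)*(u - 4*(-3 - 4)*1) = 2 - (115 + s)*(u - 4*(-7)*1) = 2 - (115 + s)*(u + 28*1) = 2 - (115 + s)*(u + 28) = 2 - (115 + s)*(28 + u) = 2 - (28 + u)*(115 + s))
(42368 - 44421)*(41040 + k(-72, -15)) = (42368 - 44421)*(41040 + (-3218 - 115*(-15) - 28*(-72) - 1*(-72)*(-15))) = -2053*(41040 + (-3218 + 1725 + 2016 - 1080)) = -2053*(41040 - 557) = -2053*40483 = -83111599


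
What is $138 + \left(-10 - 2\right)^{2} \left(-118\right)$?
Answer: $-16854$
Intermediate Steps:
$138 + \left(-10 - 2\right)^{2} \left(-118\right) = 138 + \left(-12\right)^{2} \left(-118\right) = 138 + 144 \left(-118\right) = 138 - 16992 = -16854$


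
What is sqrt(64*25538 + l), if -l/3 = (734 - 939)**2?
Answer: sqrt(1508357) ≈ 1228.2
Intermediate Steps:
l = -126075 (l = -3*(734 - 939)**2 = -3*(-205)**2 = -3*42025 = -126075)
sqrt(64*25538 + l) = sqrt(64*25538 - 126075) = sqrt(1634432 - 126075) = sqrt(1508357)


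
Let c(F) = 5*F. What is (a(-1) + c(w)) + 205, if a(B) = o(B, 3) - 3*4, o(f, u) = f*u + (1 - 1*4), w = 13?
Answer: 252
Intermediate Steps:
o(f, u) = -3 + f*u (o(f, u) = f*u + (1 - 4) = f*u - 3 = -3 + f*u)
a(B) = -15 + 3*B (a(B) = (-3 + B*3) - 3*4 = (-3 + 3*B) - 12 = -15 + 3*B)
(a(-1) + c(w)) + 205 = ((-15 + 3*(-1)) + 5*13) + 205 = ((-15 - 3) + 65) + 205 = (-18 + 65) + 205 = 47 + 205 = 252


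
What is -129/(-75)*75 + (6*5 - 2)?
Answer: 157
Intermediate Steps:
-129/(-75)*75 + (6*5 - 2) = -129*(-1/75)*75 + (30 - 2) = (43/25)*75 + 28 = 129 + 28 = 157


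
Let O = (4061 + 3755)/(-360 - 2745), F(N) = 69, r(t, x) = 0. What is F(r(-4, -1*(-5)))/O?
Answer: -214245/7816 ≈ -27.411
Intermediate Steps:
O = -7816/3105 (O = 7816/(-3105) = 7816*(-1/3105) = -7816/3105 ≈ -2.5172)
F(r(-4, -1*(-5)))/O = 69/(-7816/3105) = 69*(-3105/7816) = -214245/7816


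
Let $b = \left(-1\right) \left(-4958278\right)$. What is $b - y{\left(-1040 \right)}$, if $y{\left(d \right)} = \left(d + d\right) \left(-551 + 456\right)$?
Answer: $4760678$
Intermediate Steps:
$y{\left(d \right)} = - 190 d$ ($y{\left(d \right)} = 2 d \left(-95\right) = - 190 d$)
$b = 4958278$
$b - y{\left(-1040 \right)} = 4958278 - \left(-190\right) \left(-1040\right) = 4958278 - 197600 = 4760678$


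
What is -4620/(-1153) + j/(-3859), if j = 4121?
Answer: 13077067/4449427 ≈ 2.9390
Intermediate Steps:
-4620/(-1153) + j/(-3859) = -4620/(-1153) + 4121/(-3859) = -4620*(-1/1153) + 4121*(-1/3859) = 4620/1153 - 4121/3859 = 13077067/4449427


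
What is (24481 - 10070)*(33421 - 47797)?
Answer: -207172536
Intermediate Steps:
(24481 - 10070)*(33421 - 47797) = 14411*(-14376) = -207172536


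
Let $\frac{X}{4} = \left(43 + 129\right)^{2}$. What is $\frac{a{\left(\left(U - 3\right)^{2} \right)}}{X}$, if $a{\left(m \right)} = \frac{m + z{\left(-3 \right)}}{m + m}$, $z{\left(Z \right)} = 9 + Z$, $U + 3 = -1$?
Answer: $\frac{55}{11596928} \approx 4.7426 \cdot 10^{-6}$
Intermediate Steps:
$U = -4$ ($U = -3 - 1 = -4$)
$a{\left(m \right)} = \frac{6 + m}{2 m}$ ($a{\left(m \right)} = \frac{m + \left(9 - 3\right)}{m + m} = \frac{m + 6}{2 m} = \left(6 + m\right) \frac{1}{2 m} = \frac{6 + m}{2 m}$)
$X = 118336$ ($X = 4 \left(43 + 129\right)^{2} = 4 \cdot 172^{2} = 4 \cdot 29584 = 118336$)
$\frac{a{\left(\left(U - 3\right)^{2} \right)}}{X} = \frac{\frac{1}{2} \frac{1}{\left(-4 - 3\right)^{2}} \left(6 + \left(-4 - 3\right)^{2}\right)}{118336} = \frac{6 + \left(-7\right)^{2}}{2 \left(-7\right)^{2}} \cdot \frac{1}{118336} = \frac{6 + 49}{2 \cdot 49} \cdot \frac{1}{118336} = \frac{1}{2} \cdot \frac{1}{49} \cdot 55 \cdot \frac{1}{118336} = \frac{55}{98} \cdot \frac{1}{118336} = \frac{55}{11596928}$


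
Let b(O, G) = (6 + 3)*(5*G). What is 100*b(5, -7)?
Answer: -31500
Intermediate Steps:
b(O, G) = 45*G (b(O, G) = 9*(5*G) = 45*G)
100*b(5, -7) = 100*(45*(-7)) = 100*(-315) = -31500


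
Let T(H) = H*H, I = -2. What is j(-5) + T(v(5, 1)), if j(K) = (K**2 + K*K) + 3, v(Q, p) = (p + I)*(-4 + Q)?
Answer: 54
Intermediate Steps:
v(Q, p) = (-4 + Q)*(-2 + p) (v(Q, p) = (p - 2)*(-4 + Q) = (-2 + p)*(-4 + Q) = (-4 + Q)*(-2 + p))
j(K) = 3 + 2*K**2 (j(K) = (K**2 + K**2) + 3 = 2*K**2 + 3 = 3 + 2*K**2)
T(H) = H**2
j(-5) + T(v(5, 1)) = (3 + 2*(-5)**2) + (8 - 4*1 - 2*5 + 5*1)**2 = (3 + 2*25) + (8 - 4 - 10 + 5)**2 = (3 + 50) + (-1)**2 = 53 + 1 = 54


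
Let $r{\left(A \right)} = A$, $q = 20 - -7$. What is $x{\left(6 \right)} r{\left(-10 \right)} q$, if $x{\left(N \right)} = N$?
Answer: $-1620$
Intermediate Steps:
$q = 27$ ($q = 20 + 7 = 27$)
$x{\left(6 \right)} r{\left(-10 \right)} q = 6 \left(-10\right) 27 = \left(-60\right) 27 = -1620$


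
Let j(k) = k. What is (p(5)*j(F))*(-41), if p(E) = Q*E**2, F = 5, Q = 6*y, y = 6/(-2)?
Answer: 92250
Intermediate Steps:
y = -3 (y = 6*(-1/2) = -3)
Q = -18 (Q = 6*(-3) = -18)
p(E) = -18*E**2
(p(5)*j(F))*(-41) = (-18*5**2*5)*(-41) = (-18*25*5)*(-41) = -450*5*(-41) = -2250*(-41) = 92250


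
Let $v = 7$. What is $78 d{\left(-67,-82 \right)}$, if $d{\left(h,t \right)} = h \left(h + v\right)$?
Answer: $313560$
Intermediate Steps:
$d{\left(h,t \right)} = h \left(7 + h\right)$ ($d{\left(h,t \right)} = h \left(h + 7\right) = h \left(7 + h\right)$)
$78 d{\left(-67,-82 \right)} = 78 \left(- 67 \left(7 - 67\right)\right) = 78 \left(\left(-67\right) \left(-60\right)\right) = 78 \cdot 4020 = 313560$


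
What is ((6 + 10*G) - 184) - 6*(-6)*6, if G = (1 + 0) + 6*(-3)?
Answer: -132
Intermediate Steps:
G = -17 (G = 1 - 18 = -17)
((6 + 10*G) - 184) - 6*(-6)*6 = ((6 + 10*(-17)) - 184) - 6*(-6)*6 = ((6 - 170) - 184) + 36*6 = (-164 - 184) + 216 = -348 + 216 = -132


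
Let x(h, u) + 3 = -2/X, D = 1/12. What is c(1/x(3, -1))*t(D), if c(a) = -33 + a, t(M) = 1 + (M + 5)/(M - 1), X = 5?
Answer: 28300/187 ≈ 151.34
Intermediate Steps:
D = 1/12 ≈ 0.083333
x(h, u) = -17/5 (x(h, u) = -3 - 2/5 = -3 - 2*⅕ = -3 - ⅖ = -17/5)
t(M) = 1 + (5 + M)/(-1 + M)
c(1/x(3, -1))*t(D) = (-33 + 1/(-17/5))*(2*(2 + 1/12)/(-1 + 1/12)) = (-33 - 5/17)*(2*(25/12)/(-11/12)) = -1132*(-12)*25/(17*11*12) = -566/17*(-50/11) = 28300/187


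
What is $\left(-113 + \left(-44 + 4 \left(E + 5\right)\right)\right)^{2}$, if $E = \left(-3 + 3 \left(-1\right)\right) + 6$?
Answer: $18769$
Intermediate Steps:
$E = 0$ ($E = \left(-3 - 3\right) + 6 = -6 + 6 = 0$)
$\left(-113 + \left(-44 + 4 \left(E + 5\right)\right)\right)^{2} = \left(-113 - \left(44 - 4 \left(0 + 5\right)\right)\right)^{2} = \left(-113 + \left(-44 + 4 \cdot 5\right)\right)^{2} = \left(-113 + \left(-44 + 20\right)\right)^{2} = \left(-113 - 24\right)^{2} = \left(-137\right)^{2} = 18769$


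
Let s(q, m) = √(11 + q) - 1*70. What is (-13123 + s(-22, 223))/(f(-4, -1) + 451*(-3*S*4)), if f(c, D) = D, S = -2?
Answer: -167/137 + I*√11/10823 ≈ -1.219 + 0.00030644*I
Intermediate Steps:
s(q, m) = -70 + √(11 + q) (s(q, m) = √(11 + q) - 70 = -70 + √(11 + q))
(-13123 + s(-22, 223))/(f(-4, -1) + 451*(-3*S*4)) = (-13123 + (-70 + √(11 - 22)))/(-1 + 451*(-3*(-2)*4)) = (-13123 + (-70 + √(-11)))/(-1 + 451*(6*4)) = (-13123 + (-70 + I*√11))/(-1 + 451*24) = (-13193 + I*√11)/(-1 + 10824) = (-13193 + I*√11)/10823 = (-13193 + I*√11)*(1/10823) = -167/137 + I*√11/10823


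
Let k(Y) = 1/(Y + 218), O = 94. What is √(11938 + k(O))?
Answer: √290523246/156 ≈ 109.26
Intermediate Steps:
k(Y) = 1/(218 + Y)
√(11938 + k(O)) = √(11938 + 1/(218 + 94)) = √(11938 + 1/312) = √(3724657/312) = √290523246/156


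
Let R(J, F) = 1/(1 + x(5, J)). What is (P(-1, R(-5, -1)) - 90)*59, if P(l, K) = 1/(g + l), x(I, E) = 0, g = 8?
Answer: -37111/7 ≈ -5301.6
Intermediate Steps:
R(J, F) = 1 (R(J, F) = 1/(1 + 0) = 1/1 = 1)
P(l, K) = 1/(8 + l)
(P(-1, R(-5, -1)) - 90)*59 = (1/(8 - 1) - 90)*59 = (1/7 - 90)*59 = (⅐ - 90)*59 = -629/7*59 = -37111/7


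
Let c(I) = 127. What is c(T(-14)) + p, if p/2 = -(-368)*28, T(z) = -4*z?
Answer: 20735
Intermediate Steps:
p = 20608 (p = 2*(-(-368)*28) = 2*(-184*(-56)) = 2*10304 = 20608)
c(T(-14)) + p = 127 + 20608 = 20735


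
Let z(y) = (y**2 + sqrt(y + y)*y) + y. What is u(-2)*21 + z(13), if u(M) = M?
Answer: 140 + 13*sqrt(26) ≈ 206.29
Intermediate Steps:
z(y) = y + y**2 + sqrt(2)*y**(3/2) (z(y) = (y**2 + sqrt(2*y)*y) + y = (y**2 + (sqrt(2)*sqrt(y))*y) + y = (y**2 + sqrt(2)*y**(3/2)) + y = y + y**2 + sqrt(2)*y**(3/2))
u(-2)*21 + z(13) = -2*21 + (13 + 13**2 + sqrt(2)*13**(3/2)) = -42 + (13 + 169 + sqrt(2)*(13*sqrt(13))) = -42 + (13 + 169 + 13*sqrt(26)) = -42 + (182 + 13*sqrt(26)) = 140 + 13*sqrt(26)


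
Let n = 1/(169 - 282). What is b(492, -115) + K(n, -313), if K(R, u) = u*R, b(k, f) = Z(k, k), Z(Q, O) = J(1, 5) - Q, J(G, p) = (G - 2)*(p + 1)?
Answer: -55961/113 ≈ -495.23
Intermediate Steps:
J(G, p) = (1 + p)*(-2 + G) (J(G, p) = (-2 + G)*(1 + p) = (1 + p)*(-2 + G))
Z(Q, O) = -6 - Q (Z(Q, O) = (-2 + 1 - 2*5 + 1*5) - Q = (-2 + 1 - 10 + 5) - Q = -6 - Q)
n = -1/113 (n = 1/(-113) = -1/113 ≈ -0.0088496)
b(k, f) = -6 - k
K(R, u) = R*u
b(492, -115) + K(n, -313) = (-6 - 1*492) - 1/113*(-313) = (-6 - 492) + 313/113 = -498 + 313/113 = -55961/113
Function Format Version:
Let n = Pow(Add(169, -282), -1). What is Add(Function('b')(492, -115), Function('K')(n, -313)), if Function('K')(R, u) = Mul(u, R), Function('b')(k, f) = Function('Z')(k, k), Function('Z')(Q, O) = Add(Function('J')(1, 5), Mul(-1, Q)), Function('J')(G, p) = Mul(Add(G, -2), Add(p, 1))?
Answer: Rational(-55961, 113) ≈ -495.23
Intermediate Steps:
Function('J')(G, p) = Mul(Add(1, p), Add(-2, G)) (Function('J')(G, p) = Mul(Add(-2, G), Add(1, p)) = Mul(Add(1, p), Add(-2, G)))
Function('Z')(Q, O) = Add(-6, Mul(-1, Q)) (Function('Z')(Q, O) = Add(Add(-2, 1, Mul(-2, 5), Mul(1, 5)), Mul(-1, Q)) = Add(Add(-2, 1, -10, 5), Mul(-1, Q)) = Add(-6, Mul(-1, Q)))
n = Rational(-1, 113) (n = Pow(-113, -1) = Rational(-1, 113) ≈ -0.0088496)
Function('b')(k, f) = Add(-6, Mul(-1, k))
Function('K')(R, u) = Mul(R, u)
Add(Function('b')(492, -115), Function('K')(n, -313)) = Add(Add(-6, Mul(-1, 492)), Mul(Rational(-1, 113), -313)) = Add(Add(-6, -492), Rational(313, 113)) = Add(-498, Rational(313, 113)) = Rational(-55961, 113)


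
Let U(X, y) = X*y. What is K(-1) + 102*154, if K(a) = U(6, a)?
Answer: 15702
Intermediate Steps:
K(a) = 6*a
K(-1) + 102*154 = 6*(-1) + 102*154 = -6 + 15708 = 15702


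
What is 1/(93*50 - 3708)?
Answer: 1/942 ≈ 0.0010616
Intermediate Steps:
1/(93*50 - 3708) = 1/(4650 - 3708) = 1/942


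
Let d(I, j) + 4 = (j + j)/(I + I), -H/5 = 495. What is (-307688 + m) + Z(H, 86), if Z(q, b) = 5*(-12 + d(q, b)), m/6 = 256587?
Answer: 609718144/495 ≈ 1.2318e+6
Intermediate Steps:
H = -2475 (H = -5*495 = -2475)
m = 1539522 (m = 6*256587 = 1539522)
d(I, j) = -4 + j/I (d(I, j) = -4 + (j + j)/(I + I) = -4 + (2*j)/((2*I)) = -4 + (2*j)*(1/(2*I)) = -4 + j/I)
Z(q, b) = -80 + 5*b/q (Z(q, b) = 5*(-12 + (-4 + b/q)) = 5*(-16 + b/q) = -80 + 5*b/q)
(-307688 + m) + Z(H, 86) = (-307688 + 1539522) + (-80 + 5*86/(-2475)) = 1231834 + (-80 + 5*86*(-1/2475)) = 1231834 + (-80 - 86/495) = 1231834 - 39686/495 = 609718144/495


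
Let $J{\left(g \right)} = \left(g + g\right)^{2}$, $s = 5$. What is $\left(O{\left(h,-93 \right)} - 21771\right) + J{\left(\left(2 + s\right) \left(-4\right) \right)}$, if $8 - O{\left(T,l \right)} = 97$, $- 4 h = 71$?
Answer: $-18724$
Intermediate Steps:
$h = - \frac{71}{4}$ ($h = \left(- \frac{1}{4}\right) 71 = - \frac{71}{4} \approx -17.75$)
$J{\left(g \right)} = 4 g^{2}$ ($J{\left(g \right)} = \left(2 g\right)^{2} = 4 g^{2}$)
$O{\left(T,l \right)} = -89$ ($O{\left(T,l \right)} = 8 - 97 = -89$)
$\left(O{\left(h,-93 \right)} - 21771\right) + J{\left(\left(2 + s\right) \left(-4\right) \right)} = \left(-89 - 21771\right) + 4 \left(\left(2 + 5\right) \left(-4\right)\right)^{2} = -21860 + 4 \left(7 \left(-4\right)\right)^{2} = -21860 + 4 \left(-28\right)^{2} = -21860 + 4 \cdot 784 = -21860 + 3136 = -18724$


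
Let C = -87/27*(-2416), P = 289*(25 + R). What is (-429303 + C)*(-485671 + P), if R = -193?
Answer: 2026662028849/9 ≈ 2.2518e+11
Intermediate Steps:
P = -48552 (P = 289*(25 - 193) = 289*(-168) = -48552)
C = 70064/9 (C = -87*1/27*(-2416) = -29/9*(-2416) = 70064/9 ≈ 7784.9)
(-429303 + C)*(-485671 + P) = (-429303 + 70064/9)*(-485671 - 48552) = -3793663/9*(-534223) = 2026662028849/9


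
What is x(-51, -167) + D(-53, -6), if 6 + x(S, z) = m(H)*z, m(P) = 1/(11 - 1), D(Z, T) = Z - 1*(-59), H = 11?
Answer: -167/10 ≈ -16.700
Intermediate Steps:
D(Z, T) = 59 + Z (D(Z, T) = Z + 59 = 59 + Z)
m(P) = ⅒ (m(P) = 1/10 = ⅒)
x(S, z) = -6 + z/10
x(-51, -167) + D(-53, -6) = (-6 + (⅒)*(-167)) + (59 - 53) = (-6 - 167/10) + 6 = -227/10 + 6 = -167/10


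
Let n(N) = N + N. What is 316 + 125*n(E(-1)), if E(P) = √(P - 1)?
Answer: 316 + 250*I*√2 ≈ 316.0 + 353.55*I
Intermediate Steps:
E(P) = √(-1 + P)
n(N) = 2*N
316 + 125*n(E(-1)) = 316 + 125*(2*√(-1 - 1)) = 316 + 125*(2*√(-2)) = 316 + 125*(2*(I*√2)) = 316 + 125*(2*I*√2) = 316 + 250*I*√2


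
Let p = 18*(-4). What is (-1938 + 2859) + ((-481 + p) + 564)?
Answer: 932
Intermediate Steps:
p = -72
(-1938 + 2859) + ((-481 + p) + 564) = (-1938 + 2859) + ((-481 - 72) + 564) = 921 + (-553 + 564) = 921 + 11 = 932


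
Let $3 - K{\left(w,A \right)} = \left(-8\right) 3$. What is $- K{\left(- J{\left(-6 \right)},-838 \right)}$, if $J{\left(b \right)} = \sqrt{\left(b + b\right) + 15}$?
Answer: $-27$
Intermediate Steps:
$J{\left(b \right)} = \sqrt{15 + 2 b}$ ($J{\left(b \right)} = \sqrt{2 b + 15} = \sqrt{15 + 2 b}$)
$K{\left(w,A \right)} = 27$ ($K{\left(w,A \right)} = 3 - \left(-8\right) 3 = 3 - -24 = 3 + 24 = 27$)
$- K{\left(- J{\left(-6 \right)},-838 \right)} = \left(-1\right) 27 = -27$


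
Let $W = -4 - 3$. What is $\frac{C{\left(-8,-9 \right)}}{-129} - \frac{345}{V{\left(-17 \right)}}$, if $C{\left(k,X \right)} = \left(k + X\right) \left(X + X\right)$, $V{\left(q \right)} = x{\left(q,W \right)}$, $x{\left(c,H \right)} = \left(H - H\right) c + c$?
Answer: $\frac{13101}{731} \approx 17.922$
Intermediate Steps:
$W = -7$ ($W = -4 - 3 = -7$)
$x{\left(c,H \right)} = c$ ($x{\left(c,H \right)} = 0 c + c = 0 + c = c$)
$V{\left(q \right)} = q$
$C{\left(k,X \right)} = 2 X \left(X + k\right)$ ($C{\left(k,X \right)} = \left(X + k\right) 2 X = 2 X \left(X + k\right)$)
$\frac{C{\left(-8,-9 \right)}}{-129} - \frac{345}{V{\left(-17 \right)}} = \frac{2 \left(-9\right) \left(-9 - 8\right)}{-129} - \frac{345}{-17} = 2 \left(-9\right) \left(-17\right) \left(- \frac{1}{129}\right) - - \frac{345}{17} = 306 \left(- \frac{1}{129}\right) + \frac{345}{17} = - \frac{102}{43} + \frac{345}{17} = \frac{13101}{731}$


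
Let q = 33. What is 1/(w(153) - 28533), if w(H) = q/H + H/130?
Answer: -6630/189164557 ≈ -3.5049e-5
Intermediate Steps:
w(H) = 33/H + H/130
1/(w(153) - 28533) = 1/((33/153 + (1/130)*153) - 28533) = 1/((33*(1/153) + 153/130) - 28533) = 1/((11/51 + 153/130) - 28533) = 1/(9233/6630 - 28533) = 1/(-189164557/6630) = -6630/189164557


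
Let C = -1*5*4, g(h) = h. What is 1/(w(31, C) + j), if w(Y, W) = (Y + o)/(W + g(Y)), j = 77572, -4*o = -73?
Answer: 44/3413365 ≈ 1.2891e-5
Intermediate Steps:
o = 73/4 (o = -1/4*(-73) = 73/4 ≈ 18.250)
C = -20 (C = -5*4 = -20)
w(Y, W) = (73/4 + Y)/(W + Y) (w(Y, W) = (Y + 73/4)/(W + Y) = (73/4 + Y)/(W + Y))
1/(w(31, C) + j) = 1/((73/4 + 31)/(-20 + 31) + 77572) = 1/((197/4)/11 + 77572) = 1/((1/11)*(197/4) + 77572) = 1/(197/44 + 77572) = 1/(3413365/44) = 44/3413365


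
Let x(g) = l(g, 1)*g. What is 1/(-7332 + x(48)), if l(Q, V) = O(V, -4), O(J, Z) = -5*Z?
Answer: -1/6372 ≈ -0.00015694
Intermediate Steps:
l(Q, V) = 20 (l(Q, V) = -5*(-4) = 20)
x(g) = 20*g
1/(-7332 + x(48)) = 1/(-7332 + 20*48) = 1/(-7332 + 960) = 1/(-6372) = -1/6372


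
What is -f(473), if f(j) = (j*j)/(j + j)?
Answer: -473/2 ≈ -236.50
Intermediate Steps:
f(j) = j/2 (f(j) = j²/((2*j)) = j²*(1/(2*j)) = j/2)
-f(473) = -473/2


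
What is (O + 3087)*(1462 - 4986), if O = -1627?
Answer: -5145040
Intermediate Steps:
(O + 3087)*(1462 - 4986) = (-1627 + 3087)*(1462 - 4986) = 1460*(-3524) = -5145040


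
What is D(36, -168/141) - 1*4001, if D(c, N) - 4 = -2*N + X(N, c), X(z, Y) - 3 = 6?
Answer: -187324/47 ≈ -3985.6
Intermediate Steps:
X(z, Y) = 9 (X(z, Y) = 3 + 6 = 9)
D(c, N) = 13 - 2*N (D(c, N) = 4 + (-2*N + 9) = 4 + (9 - 2*N) = 13 - 2*N)
D(36, -168/141) - 1*4001 = (13 - (-336)/141) - 1*4001 = (13 - (-336)/141) - 4001 = (13 - 2*(-56/47)) - 4001 = (13 + 112/47) - 4001 = 723/47 - 4001 = -187324/47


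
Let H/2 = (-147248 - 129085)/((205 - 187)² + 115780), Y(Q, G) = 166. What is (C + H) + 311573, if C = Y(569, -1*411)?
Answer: 18096796095/58052 ≈ 3.1173e+5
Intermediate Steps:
C = 166
H = -276333/58052 (H = 2*((-147248 - 129085)/((205 - 187)² + 115780)) = 2*(-276333/(18² + 115780)) = 2*(-276333/(324 + 115780)) = 2*(-276333/116104) = -276333/58052 ≈ -4.7601)
(C + H) + 311573 = (166 - 276333/58052) + 311573 = 9360299/58052 + 311573 = 18096796095/58052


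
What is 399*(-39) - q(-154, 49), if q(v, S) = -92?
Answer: -15469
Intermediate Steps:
399*(-39) - q(-154, 49) = 399*(-39) - 1*(-92) = -15561 + 92 = -15469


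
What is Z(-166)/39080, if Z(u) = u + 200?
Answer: 17/19540 ≈ 0.00087001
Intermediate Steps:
Z(u) = 200 + u
Z(-166)/39080 = (200 - 166)/39080 = 34*(1/39080) = 17/19540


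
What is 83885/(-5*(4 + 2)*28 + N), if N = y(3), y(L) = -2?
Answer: -83885/842 ≈ -99.626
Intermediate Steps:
N = -2
83885/(-5*(4 + 2)*28 + N) = 83885/(-5*(4 + 2)*28 - 2) = 83885/(-5*6*28 - 2) = 83885/(-30*28 - 2) = 83885/(-840 - 2) = 83885/(-842) = 83885*(-1/842) = -83885/842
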